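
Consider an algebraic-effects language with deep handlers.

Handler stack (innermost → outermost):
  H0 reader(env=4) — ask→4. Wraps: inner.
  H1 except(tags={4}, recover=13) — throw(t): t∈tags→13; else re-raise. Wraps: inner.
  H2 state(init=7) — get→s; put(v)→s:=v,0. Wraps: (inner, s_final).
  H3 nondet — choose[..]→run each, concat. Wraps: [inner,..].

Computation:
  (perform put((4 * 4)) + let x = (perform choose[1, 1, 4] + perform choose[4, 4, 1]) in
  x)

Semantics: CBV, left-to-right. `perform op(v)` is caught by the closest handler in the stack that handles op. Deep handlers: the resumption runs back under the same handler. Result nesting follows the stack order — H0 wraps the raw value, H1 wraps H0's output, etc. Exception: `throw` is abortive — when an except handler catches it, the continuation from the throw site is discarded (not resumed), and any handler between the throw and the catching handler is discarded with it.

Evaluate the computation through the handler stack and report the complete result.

Answer: [(5, 16), (5, 16), (2, 16), (5, 16), (5, 16), (2, 16), (8, 16), (8, 16), (5, 16)]

Step-by-step:
put(16) @ H2 ⇒ s:=16
choose[1, 1, 4] @ H3
  branch[0] choose=1:
    choose[4, 4, 1] @ H3
      branch[0] choose=4:
        H0 returns 5
        H1 returns 5
        H2 returns (5, 16)
        H3 returns [(5, 16)]
      branch[1] choose=4:
        H0 returns 5
        H1 returns 5
        H2 returns (5, 16)
        H3 returns [(5, 16)]
      branch[2] choose=1:
        H0 returns 2
        H1 returns 2
        H2 returns (2, 16)
        H3 returns [(2, 16)]
  branch[1] choose=1:
    choose[4, 4, 1] @ H3
      branch[0] choose=4:
        H0 returns 5
        H1 returns 5
        H2 returns (5, 16)
        H3 returns [(5, 16)]
      branch[1] choose=4:
        H0 returns 5
        H1 returns 5
        H2 returns (5, 16)
        H3 returns [(5, 16)]
      branch[2] choose=1:
        H0 returns 2
        H1 returns 2
        H2 returns (2, 16)
        H3 returns [(2, 16)]
  branch[2] choose=4:
    choose[4, 4, 1] @ H3
      branch[0] choose=4:
        H0 returns 8
        H1 returns 8
        H2 returns (8, 16)
        H3 returns [(8, 16)]
      branch[1] choose=4:
        H0 returns 8
        H1 returns 8
        H2 returns (8, 16)
        H3 returns [(8, 16)]
      branch[2] choose=1:
        H0 returns 5
        H1 returns 5
        H2 returns (5, 16)
        H3 returns [(5, 16)]
= [(5, 16), (5, 16), (2, 16), (5, 16), (5, 16), (2, 16), (8, 16), (8, 16), (5, 16)]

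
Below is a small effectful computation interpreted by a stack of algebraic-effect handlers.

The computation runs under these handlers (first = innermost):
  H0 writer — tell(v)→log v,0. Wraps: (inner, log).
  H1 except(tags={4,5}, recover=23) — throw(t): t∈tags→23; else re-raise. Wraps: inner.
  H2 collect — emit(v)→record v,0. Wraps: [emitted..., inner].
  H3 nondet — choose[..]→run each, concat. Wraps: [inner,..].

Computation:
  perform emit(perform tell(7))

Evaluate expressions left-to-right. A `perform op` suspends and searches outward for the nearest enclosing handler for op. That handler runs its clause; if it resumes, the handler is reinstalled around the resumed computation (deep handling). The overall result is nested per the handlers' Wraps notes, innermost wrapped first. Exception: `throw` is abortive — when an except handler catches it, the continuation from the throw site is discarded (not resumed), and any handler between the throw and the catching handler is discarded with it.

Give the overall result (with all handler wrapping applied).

Answer: [[0, (0, (7))]]

Evaluation trace:
tell(7) @ H0 ⇒ log+=7
emit(0) @ H2 ⇒ out+=0
H0 returns (0, (7))
H1 returns (0, (7))
H2 returns [0, (0, (7))]
H3 returns [[0, (0, (7))]]
= [[0, (0, (7))]]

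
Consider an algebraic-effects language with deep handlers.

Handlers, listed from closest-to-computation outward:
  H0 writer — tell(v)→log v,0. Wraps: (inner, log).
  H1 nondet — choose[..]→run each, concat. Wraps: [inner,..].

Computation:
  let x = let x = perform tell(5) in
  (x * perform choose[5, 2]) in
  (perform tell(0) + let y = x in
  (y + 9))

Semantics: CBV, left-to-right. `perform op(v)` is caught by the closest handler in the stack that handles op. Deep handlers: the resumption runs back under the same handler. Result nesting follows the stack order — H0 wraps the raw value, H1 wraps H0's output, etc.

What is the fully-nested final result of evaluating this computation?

Answer: [(9, (5, 0)), (9, (5, 0))]

Step-by-step:
tell(5) @ H0 ⇒ log+=5
choose[5, 2] @ H1
  branch[0] choose=5:
    tell(0) @ H0 ⇒ log+=0
    H0 returns (9, (5, 0))
    H1 returns [(9, (5, 0))]
  branch[1] choose=2:
    tell(0) @ H0 ⇒ log+=0
    H0 returns (9, (5, 0))
    H1 returns [(9, (5, 0))]
= [(9, (5, 0)), (9, (5, 0))]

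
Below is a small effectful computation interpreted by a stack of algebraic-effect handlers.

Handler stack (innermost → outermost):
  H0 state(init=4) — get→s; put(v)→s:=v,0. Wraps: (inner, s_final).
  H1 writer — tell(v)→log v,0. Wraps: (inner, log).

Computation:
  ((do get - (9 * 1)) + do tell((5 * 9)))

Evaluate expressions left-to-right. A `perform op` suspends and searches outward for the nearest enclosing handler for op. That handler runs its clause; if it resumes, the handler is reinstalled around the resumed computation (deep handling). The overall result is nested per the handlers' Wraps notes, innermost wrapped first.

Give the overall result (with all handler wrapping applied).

Answer: ((-5, 4), (45))

Working:
get @ H0 ⇒ 4
tell(45) @ H1 ⇒ log+=45
H0 returns (-5, 4)
H1 returns ((-5, 4), (45))
= ((-5, 4), (45))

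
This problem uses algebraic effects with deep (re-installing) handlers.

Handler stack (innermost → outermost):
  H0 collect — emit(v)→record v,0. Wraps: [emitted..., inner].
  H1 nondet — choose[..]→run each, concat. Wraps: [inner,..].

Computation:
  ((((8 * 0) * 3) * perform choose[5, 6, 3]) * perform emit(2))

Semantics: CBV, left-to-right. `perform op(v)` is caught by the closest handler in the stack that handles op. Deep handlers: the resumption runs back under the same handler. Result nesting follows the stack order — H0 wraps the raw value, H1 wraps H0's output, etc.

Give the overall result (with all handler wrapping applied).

Working:
choose[5, 6, 3] @ H1
  branch[0] choose=5:
    emit(2) @ H0 ⇒ out+=2
    H0 returns [2, 0]
    H1 returns [[2, 0]]
  branch[1] choose=6:
    emit(2) @ H0 ⇒ out+=2
    H0 returns [2, 0]
    H1 returns [[2, 0]]
  branch[2] choose=3:
    emit(2) @ H0 ⇒ out+=2
    H0 returns [2, 0]
    H1 returns [[2, 0]]
= [[2, 0], [2, 0], [2, 0]]

Answer: [[2, 0], [2, 0], [2, 0]]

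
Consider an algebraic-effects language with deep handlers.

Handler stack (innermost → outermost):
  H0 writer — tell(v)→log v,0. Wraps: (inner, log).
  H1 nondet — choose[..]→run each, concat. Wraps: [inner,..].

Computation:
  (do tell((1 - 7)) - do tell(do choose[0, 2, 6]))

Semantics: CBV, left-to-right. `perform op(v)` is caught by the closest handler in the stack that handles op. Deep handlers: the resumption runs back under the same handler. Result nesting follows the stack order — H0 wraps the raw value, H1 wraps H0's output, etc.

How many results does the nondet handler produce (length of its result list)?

Evaluation trace:
tell(-6) @ H0 ⇒ log+=-6
choose[0, 2, 6] @ H1
  branch[0] choose=0:
    tell(0) @ H0 ⇒ log+=0
    H0 returns (0, (-6, 0))
    H1 returns [(0, (-6, 0))]
  branch[1] choose=2:
    tell(2) @ H0 ⇒ log+=2
    H0 returns (0, (-6, 2))
    H1 returns [(0, (-6, 2))]
  branch[2] choose=6:
    tell(6) @ H0 ⇒ log+=6
    H0 returns (0, (-6, 6))
    H1 returns [(0, (-6, 6))]
= [(0, (-6, 0)), (0, (-6, 2)), (0, (-6, 6))]

Answer: 3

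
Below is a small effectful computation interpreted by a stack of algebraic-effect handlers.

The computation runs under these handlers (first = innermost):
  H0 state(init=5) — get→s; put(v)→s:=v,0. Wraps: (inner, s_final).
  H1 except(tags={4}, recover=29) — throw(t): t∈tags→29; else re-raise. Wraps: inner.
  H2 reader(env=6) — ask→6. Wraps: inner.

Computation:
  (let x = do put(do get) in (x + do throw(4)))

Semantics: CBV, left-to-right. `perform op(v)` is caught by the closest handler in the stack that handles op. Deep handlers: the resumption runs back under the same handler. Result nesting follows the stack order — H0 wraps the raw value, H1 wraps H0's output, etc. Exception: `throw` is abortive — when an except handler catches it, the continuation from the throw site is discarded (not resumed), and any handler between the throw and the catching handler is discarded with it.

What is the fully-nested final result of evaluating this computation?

Evaluation trace:
get @ H0 ⇒ 5
put(5) @ H0 ⇒ s:=5
throw(4) @ H1 caught ⇒ 29
H2 returns 29
= 29

Answer: 29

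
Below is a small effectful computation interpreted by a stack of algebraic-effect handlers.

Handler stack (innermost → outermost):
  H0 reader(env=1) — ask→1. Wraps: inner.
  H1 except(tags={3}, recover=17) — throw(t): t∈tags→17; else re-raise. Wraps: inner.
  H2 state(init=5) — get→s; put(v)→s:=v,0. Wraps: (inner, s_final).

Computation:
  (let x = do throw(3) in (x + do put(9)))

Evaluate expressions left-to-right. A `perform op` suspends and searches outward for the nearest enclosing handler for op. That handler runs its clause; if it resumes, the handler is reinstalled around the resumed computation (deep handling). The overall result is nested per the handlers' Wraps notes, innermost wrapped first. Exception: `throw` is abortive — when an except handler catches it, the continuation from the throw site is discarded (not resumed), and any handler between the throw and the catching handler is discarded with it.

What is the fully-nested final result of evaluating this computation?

Working:
throw(3) @ H1 caught ⇒ 17
H2 returns (17, 5)
= (17, 5)

Answer: (17, 5)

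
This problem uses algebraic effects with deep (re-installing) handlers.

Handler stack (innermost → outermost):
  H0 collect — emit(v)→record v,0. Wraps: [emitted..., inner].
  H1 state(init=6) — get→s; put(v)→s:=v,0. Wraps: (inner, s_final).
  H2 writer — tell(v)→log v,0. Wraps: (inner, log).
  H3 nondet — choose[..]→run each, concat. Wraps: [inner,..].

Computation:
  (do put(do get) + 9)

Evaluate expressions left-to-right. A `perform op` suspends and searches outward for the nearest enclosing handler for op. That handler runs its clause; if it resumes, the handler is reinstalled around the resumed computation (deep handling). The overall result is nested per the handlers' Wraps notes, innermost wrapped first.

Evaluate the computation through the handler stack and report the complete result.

Step-by-step:
get @ H1 ⇒ 6
put(6) @ H1 ⇒ s:=6
H0 returns [9]
H1 returns ([9], 6)
H2 returns (([9], 6), ())
H3 returns [(([9], 6), ())]
= [(([9], 6), ())]

Answer: [(([9], 6), ())]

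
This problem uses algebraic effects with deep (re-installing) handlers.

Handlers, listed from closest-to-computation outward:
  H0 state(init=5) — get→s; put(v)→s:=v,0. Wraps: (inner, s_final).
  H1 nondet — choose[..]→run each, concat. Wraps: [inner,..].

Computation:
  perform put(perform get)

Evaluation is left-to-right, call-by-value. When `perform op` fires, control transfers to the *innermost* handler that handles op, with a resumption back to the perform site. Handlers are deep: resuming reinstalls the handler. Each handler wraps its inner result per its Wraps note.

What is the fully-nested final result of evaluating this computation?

Working:
get @ H0 ⇒ 5
put(5) @ H0 ⇒ s:=5
H0 returns (0, 5)
H1 returns [(0, 5)]
= [(0, 5)]

Answer: [(0, 5)]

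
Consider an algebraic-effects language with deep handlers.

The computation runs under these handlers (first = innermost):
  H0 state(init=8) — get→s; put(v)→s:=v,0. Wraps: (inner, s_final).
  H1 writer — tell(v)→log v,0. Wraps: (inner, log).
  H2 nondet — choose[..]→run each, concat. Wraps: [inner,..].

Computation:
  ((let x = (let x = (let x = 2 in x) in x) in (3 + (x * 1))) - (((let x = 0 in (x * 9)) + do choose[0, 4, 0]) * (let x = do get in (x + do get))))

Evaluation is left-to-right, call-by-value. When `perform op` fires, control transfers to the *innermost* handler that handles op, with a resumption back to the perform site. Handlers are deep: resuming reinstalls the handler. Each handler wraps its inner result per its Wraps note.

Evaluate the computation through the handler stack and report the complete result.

Answer: [((5, 8), ()), ((-59, 8), ()), ((5, 8), ())]

Evaluation trace:
choose[0, 4, 0] @ H2
  branch[0] choose=0:
    get @ H0 ⇒ 8
    get @ H0 ⇒ 8
    H0 returns (5, 8)
    H1 returns ((5, 8), ())
    H2 returns [((5, 8), ())]
  branch[1] choose=4:
    get @ H0 ⇒ 8
    get @ H0 ⇒ 8
    H0 returns (-59, 8)
    H1 returns ((-59, 8), ())
    H2 returns [((-59, 8), ())]
  branch[2] choose=0:
    get @ H0 ⇒ 8
    get @ H0 ⇒ 8
    H0 returns (5, 8)
    H1 returns ((5, 8), ())
    H2 returns [((5, 8), ())]
= [((5, 8), ()), ((-59, 8), ()), ((5, 8), ())]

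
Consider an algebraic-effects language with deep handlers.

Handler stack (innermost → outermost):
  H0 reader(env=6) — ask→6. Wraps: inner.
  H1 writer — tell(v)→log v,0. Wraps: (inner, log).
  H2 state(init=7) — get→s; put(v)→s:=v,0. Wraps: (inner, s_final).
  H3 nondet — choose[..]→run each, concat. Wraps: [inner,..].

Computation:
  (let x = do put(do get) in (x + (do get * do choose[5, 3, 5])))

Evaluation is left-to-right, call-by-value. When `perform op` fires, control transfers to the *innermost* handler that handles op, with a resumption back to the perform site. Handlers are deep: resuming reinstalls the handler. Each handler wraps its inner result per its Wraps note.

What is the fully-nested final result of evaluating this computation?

Step-by-step:
get @ H2 ⇒ 7
put(7) @ H2 ⇒ s:=7
get @ H2 ⇒ 7
choose[5, 3, 5] @ H3
  branch[0] choose=5:
    H0 returns 35
    H1 returns (35, ())
    H2 returns ((35, ()), 7)
    H3 returns [((35, ()), 7)]
  branch[1] choose=3:
    H0 returns 21
    H1 returns (21, ())
    H2 returns ((21, ()), 7)
    H3 returns [((21, ()), 7)]
  branch[2] choose=5:
    H0 returns 35
    H1 returns (35, ())
    H2 returns ((35, ()), 7)
    H3 returns [((35, ()), 7)]
= [((35, ()), 7), ((21, ()), 7), ((35, ()), 7)]

Answer: [((35, ()), 7), ((21, ()), 7), ((35, ()), 7)]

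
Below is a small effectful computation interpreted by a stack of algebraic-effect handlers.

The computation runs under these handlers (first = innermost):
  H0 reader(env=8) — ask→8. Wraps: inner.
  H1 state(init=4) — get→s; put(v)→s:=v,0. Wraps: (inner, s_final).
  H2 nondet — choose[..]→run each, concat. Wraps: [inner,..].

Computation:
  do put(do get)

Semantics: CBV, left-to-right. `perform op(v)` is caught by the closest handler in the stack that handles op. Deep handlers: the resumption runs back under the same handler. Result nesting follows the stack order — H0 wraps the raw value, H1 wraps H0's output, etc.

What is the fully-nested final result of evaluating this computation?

Answer: [(0, 4)]

Evaluation trace:
get @ H1 ⇒ 4
put(4) @ H1 ⇒ s:=4
H0 returns 0
H1 returns (0, 4)
H2 returns [(0, 4)]
= [(0, 4)]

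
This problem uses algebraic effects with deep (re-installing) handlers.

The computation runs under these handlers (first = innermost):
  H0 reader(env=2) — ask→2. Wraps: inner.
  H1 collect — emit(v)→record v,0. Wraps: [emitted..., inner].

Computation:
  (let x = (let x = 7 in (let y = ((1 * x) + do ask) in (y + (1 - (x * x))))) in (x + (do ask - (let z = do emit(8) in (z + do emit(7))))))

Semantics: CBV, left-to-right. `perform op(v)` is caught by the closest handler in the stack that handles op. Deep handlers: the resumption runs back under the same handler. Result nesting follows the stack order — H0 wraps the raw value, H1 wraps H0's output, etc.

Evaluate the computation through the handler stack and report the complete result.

Working:
ask @ H0 ⇒ 2
ask @ H0 ⇒ 2
emit(8) @ H1 ⇒ out+=8
emit(7) @ H1 ⇒ out+=7
H0 returns -37
H1 returns [8, 7, -37]
= [8, 7, -37]

Answer: [8, 7, -37]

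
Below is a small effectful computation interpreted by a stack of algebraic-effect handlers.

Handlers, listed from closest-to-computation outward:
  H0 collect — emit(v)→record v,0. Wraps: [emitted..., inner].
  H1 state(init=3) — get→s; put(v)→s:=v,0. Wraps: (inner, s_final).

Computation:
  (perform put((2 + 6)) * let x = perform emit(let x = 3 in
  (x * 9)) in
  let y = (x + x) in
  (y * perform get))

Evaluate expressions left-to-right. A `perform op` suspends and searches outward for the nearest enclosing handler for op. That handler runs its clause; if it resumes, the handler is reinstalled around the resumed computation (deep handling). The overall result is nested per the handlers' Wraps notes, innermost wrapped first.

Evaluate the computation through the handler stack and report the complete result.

Working:
put(8) @ H1 ⇒ s:=8
emit(27) @ H0 ⇒ out+=27
get @ H1 ⇒ 8
H0 returns [27, 0]
H1 returns ([27, 0], 8)
= ([27, 0], 8)

Answer: ([27, 0], 8)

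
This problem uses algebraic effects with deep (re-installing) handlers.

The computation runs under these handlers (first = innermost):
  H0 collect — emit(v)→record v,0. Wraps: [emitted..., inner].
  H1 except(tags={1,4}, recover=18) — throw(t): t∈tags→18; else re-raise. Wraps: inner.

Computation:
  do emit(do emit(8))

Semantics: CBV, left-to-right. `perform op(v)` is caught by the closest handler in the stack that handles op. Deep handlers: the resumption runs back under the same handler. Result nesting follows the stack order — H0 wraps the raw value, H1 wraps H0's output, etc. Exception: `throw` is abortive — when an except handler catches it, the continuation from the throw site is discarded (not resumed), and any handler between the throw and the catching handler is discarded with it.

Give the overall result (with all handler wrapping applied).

Answer: [8, 0, 0]

Step-by-step:
emit(8) @ H0 ⇒ out+=8
emit(0) @ H0 ⇒ out+=0
H0 returns [8, 0, 0]
H1 returns [8, 0, 0]
= [8, 0, 0]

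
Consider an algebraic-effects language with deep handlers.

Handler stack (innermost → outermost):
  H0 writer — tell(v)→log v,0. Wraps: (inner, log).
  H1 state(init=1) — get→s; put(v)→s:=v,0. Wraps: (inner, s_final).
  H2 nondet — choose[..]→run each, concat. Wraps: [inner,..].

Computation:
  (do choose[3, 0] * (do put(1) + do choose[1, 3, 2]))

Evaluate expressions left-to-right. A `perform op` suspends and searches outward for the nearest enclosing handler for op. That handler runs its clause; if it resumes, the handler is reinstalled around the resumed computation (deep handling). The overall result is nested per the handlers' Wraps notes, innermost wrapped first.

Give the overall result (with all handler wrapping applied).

Answer: [((3, ()), 1), ((9, ()), 1), ((6, ()), 1), ((0, ()), 1), ((0, ()), 1), ((0, ()), 1)]

Working:
choose[3, 0] @ H2
  branch[0] choose=3:
    put(1) @ H1 ⇒ s:=1
    choose[1, 3, 2] @ H2
      branch[0] choose=1:
        H0 returns (3, ())
        H1 returns ((3, ()), 1)
        H2 returns [((3, ()), 1)]
      branch[1] choose=3:
        H0 returns (9, ())
        H1 returns ((9, ()), 1)
        H2 returns [((9, ()), 1)]
      branch[2] choose=2:
        H0 returns (6, ())
        H1 returns ((6, ()), 1)
        H2 returns [((6, ()), 1)]
  branch[1] choose=0:
    put(1) @ H1 ⇒ s:=1
    choose[1, 3, 2] @ H2
      branch[0] choose=1:
        H0 returns (0, ())
        H1 returns ((0, ()), 1)
        H2 returns [((0, ()), 1)]
      branch[1] choose=3:
        H0 returns (0, ())
        H1 returns ((0, ()), 1)
        H2 returns [((0, ()), 1)]
      branch[2] choose=2:
        H0 returns (0, ())
        H1 returns ((0, ()), 1)
        H2 returns [((0, ()), 1)]
= [((3, ()), 1), ((9, ()), 1), ((6, ()), 1), ((0, ()), 1), ((0, ()), 1), ((0, ()), 1)]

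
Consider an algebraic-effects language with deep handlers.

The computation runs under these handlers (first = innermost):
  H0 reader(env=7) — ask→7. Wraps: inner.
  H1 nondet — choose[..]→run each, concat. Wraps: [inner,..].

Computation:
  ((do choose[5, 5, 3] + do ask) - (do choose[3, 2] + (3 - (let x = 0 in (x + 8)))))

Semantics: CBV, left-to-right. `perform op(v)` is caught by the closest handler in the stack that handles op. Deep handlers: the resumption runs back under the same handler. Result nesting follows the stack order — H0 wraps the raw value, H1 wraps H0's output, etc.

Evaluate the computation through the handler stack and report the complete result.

Working:
choose[5, 5, 3] @ H1
  branch[0] choose=5:
    ask @ H0 ⇒ 7
    choose[3, 2] @ H1
      branch[0] choose=3:
        H0 returns 14
        H1 returns [14]
      branch[1] choose=2:
        H0 returns 15
        H1 returns [15]
  branch[1] choose=5:
    ask @ H0 ⇒ 7
    choose[3, 2] @ H1
      branch[0] choose=3:
        H0 returns 14
        H1 returns [14]
      branch[1] choose=2:
        H0 returns 15
        H1 returns [15]
  branch[2] choose=3:
    ask @ H0 ⇒ 7
    choose[3, 2] @ H1
      branch[0] choose=3:
        H0 returns 12
        H1 returns [12]
      branch[1] choose=2:
        H0 returns 13
        H1 returns [13]
= [14, 15, 14, 15, 12, 13]

Answer: [14, 15, 14, 15, 12, 13]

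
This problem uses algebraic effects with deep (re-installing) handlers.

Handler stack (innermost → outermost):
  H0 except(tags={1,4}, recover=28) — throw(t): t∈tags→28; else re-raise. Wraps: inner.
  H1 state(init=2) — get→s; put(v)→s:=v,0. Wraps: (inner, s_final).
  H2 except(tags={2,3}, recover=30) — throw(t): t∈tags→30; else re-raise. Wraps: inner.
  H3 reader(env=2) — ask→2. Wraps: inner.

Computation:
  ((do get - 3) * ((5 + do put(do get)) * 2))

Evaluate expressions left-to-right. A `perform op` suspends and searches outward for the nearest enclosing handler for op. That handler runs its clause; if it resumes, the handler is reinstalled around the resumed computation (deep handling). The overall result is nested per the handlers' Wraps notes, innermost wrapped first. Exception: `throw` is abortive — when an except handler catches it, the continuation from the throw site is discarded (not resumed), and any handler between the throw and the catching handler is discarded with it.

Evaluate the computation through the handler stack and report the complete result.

Step-by-step:
get @ H1 ⇒ 2
get @ H1 ⇒ 2
put(2) @ H1 ⇒ s:=2
H0 returns -10
H1 returns (-10, 2)
H2 returns (-10, 2)
H3 returns (-10, 2)
= (-10, 2)

Answer: (-10, 2)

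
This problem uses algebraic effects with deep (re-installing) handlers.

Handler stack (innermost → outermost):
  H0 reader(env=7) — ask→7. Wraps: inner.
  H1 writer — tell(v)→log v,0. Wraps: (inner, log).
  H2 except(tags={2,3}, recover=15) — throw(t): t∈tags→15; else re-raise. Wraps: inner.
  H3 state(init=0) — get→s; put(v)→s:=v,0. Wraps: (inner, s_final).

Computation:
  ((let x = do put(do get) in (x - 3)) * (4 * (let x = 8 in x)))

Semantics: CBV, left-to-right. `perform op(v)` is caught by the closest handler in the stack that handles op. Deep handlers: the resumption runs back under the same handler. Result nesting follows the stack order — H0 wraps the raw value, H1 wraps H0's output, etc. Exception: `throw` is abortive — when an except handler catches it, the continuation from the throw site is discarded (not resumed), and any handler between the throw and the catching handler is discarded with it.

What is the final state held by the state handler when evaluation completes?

Answer: 0

Evaluation trace:
get @ H3 ⇒ 0
put(0) @ H3 ⇒ s:=0
H0 returns -96
H1 returns (-96, ())
H2 returns (-96, ())
H3 returns ((-96, ()), 0)
= ((-96, ()), 0)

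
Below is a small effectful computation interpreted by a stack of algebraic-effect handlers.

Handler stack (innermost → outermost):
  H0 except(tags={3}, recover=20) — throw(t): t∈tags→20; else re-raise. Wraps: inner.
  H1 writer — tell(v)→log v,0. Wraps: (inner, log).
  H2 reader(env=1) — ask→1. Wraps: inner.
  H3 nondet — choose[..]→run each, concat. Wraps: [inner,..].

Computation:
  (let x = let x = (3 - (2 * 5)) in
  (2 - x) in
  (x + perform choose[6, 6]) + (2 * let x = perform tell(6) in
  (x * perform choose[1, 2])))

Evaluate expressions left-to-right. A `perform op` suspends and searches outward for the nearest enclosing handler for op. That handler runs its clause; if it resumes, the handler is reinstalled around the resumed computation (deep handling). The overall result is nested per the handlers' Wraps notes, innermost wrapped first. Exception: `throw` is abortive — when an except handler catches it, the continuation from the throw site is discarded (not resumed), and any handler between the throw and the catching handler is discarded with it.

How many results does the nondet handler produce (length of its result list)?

Answer: 4

Working:
choose[6, 6] @ H3
  branch[0] choose=6:
    tell(6) @ H1 ⇒ log+=6
    choose[1, 2] @ H3
      branch[0] choose=1:
        H0 returns 15
        H1 returns (15, (6))
        H2 returns (15, (6))
        H3 returns [(15, (6))]
      branch[1] choose=2:
        H0 returns 15
        H1 returns (15, (6))
        H2 returns (15, (6))
        H3 returns [(15, (6))]
  branch[1] choose=6:
    tell(6) @ H1 ⇒ log+=6
    choose[1, 2] @ H3
      branch[0] choose=1:
        H0 returns 15
        H1 returns (15, (6))
        H2 returns (15, (6))
        H3 returns [(15, (6))]
      branch[1] choose=2:
        H0 returns 15
        H1 returns (15, (6))
        H2 returns (15, (6))
        H3 returns [(15, (6))]
= [(15, (6)), (15, (6)), (15, (6)), (15, (6))]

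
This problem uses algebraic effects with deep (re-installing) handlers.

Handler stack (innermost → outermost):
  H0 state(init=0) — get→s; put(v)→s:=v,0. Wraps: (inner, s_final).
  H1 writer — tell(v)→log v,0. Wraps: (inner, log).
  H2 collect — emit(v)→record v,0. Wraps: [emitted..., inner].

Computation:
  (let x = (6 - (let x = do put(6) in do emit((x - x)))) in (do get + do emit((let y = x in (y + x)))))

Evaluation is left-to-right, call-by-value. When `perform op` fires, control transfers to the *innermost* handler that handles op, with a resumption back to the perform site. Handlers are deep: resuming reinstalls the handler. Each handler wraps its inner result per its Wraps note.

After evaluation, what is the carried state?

Answer: 6

Working:
put(6) @ H0 ⇒ s:=6
emit(0) @ H2 ⇒ out+=0
get @ H0 ⇒ 6
emit(12) @ H2 ⇒ out+=12
H0 returns (6, 6)
H1 returns ((6, 6), ())
H2 returns [0, 12, ((6, 6), ())]
= [0, 12, ((6, 6), ())]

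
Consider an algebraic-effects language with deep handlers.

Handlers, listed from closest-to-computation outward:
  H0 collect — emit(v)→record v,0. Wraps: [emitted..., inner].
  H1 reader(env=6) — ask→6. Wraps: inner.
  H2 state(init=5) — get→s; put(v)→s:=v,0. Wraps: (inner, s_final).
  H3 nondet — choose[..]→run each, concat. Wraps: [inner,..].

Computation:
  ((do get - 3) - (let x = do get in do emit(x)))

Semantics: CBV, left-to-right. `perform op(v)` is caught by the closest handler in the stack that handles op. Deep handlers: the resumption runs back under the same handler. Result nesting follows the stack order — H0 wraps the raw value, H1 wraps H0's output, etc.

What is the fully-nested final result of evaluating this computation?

Answer: [([5, 2], 5)]

Evaluation trace:
get @ H2 ⇒ 5
get @ H2 ⇒ 5
emit(5) @ H0 ⇒ out+=5
H0 returns [5, 2]
H1 returns [5, 2]
H2 returns ([5, 2], 5)
H3 returns [([5, 2], 5)]
= [([5, 2], 5)]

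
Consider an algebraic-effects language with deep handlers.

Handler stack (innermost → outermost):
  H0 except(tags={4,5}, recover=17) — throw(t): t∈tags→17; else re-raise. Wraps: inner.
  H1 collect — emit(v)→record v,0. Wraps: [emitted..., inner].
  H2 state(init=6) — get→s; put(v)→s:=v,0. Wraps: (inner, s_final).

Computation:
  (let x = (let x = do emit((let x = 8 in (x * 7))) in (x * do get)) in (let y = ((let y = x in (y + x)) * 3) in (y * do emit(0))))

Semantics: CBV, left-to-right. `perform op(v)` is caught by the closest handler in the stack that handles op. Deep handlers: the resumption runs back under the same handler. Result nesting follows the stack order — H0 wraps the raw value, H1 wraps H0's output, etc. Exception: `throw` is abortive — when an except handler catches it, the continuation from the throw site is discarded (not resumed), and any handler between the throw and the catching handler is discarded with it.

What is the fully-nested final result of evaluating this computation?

Step-by-step:
emit(56) @ H1 ⇒ out+=56
get @ H2 ⇒ 6
emit(0) @ H1 ⇒ out+=0
H0 returns 0
H1 returns [56, 0, 0]
H2 returns ([56, 0, 0], 6)
= ([56, 0, 0], 6)

Answer: ([56, 0, 0], 6)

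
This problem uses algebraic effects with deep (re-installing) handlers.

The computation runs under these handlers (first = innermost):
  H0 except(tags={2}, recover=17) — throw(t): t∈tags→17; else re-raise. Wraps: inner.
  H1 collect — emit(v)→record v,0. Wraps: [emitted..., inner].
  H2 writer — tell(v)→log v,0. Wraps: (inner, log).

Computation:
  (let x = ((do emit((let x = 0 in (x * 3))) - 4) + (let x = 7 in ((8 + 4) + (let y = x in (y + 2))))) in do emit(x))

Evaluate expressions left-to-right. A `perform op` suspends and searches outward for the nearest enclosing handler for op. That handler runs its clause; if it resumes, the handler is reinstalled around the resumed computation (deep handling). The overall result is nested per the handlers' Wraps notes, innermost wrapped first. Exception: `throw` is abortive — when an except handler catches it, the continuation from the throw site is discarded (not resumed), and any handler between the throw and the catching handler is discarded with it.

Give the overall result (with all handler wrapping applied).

Step-by-step:
emit(0) @ H1 ⇒ out+=0
emit(17) @ H1 ⇒ out+=17
H0 returns 0
H1 returns [0, 17, 0]
H2 returns ([0, 17, 0], ())
= ([0, 17, 0], ())

Answer: ([0, 17, 0], ())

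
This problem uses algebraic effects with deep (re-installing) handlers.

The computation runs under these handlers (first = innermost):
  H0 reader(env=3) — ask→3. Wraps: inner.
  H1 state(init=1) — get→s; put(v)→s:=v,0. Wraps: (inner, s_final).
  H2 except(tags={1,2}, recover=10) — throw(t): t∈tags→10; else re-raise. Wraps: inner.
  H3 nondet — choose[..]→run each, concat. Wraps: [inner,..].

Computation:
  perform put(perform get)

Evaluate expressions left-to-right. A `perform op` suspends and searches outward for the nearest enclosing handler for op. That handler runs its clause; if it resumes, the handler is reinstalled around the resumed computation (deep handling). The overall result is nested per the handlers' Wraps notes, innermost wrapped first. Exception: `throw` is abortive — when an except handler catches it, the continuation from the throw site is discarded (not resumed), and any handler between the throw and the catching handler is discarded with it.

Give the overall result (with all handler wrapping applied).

Answer: [(0, 1)]

Step-by-step:
get @ H1 ⇒ 1
put(1) @ H1 ⇒ s:=1
H0 returns 0
H1 returns (0, 1)
H2 returns (0, 1)
H3 returns [(0, 1)]
= [(0, 1)]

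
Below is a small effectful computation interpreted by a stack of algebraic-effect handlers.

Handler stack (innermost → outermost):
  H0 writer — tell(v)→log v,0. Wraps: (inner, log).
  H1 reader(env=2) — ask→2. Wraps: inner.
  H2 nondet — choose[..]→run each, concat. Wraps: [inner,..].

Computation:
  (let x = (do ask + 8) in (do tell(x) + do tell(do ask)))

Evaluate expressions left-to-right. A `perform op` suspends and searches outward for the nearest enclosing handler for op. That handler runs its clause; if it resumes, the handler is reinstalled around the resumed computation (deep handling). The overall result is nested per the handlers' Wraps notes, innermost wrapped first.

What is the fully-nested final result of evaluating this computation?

Step-by-step:
ask @ H1 ⇒ 2
tell(10) @ H0 ⇒ log+=10
ask @ H1 ⇒ 2
tell(2) @ H0 ⇒ log+=2
H0 returns (0, (10, 2))
H1 returns (0, (10, 2))
H2 returns [(0, (10, 2))]
= [(0, (10, 2))]

Answer: [(0, (10, 2))]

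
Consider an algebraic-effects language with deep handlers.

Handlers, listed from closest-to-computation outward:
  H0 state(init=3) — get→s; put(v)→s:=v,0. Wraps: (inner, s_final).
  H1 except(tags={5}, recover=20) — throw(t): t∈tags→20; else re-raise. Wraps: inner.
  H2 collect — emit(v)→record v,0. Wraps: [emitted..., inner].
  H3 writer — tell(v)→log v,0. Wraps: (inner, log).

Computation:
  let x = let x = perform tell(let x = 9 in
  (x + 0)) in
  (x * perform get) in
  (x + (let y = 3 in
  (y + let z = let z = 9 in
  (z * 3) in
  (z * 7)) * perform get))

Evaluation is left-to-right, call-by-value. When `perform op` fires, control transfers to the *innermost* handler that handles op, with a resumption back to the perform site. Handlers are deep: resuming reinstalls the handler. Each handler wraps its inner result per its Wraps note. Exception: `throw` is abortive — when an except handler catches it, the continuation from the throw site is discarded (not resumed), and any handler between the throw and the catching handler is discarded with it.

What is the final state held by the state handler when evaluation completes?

Step-by-step:
tell(9) @ H3 ⇒ log+=9
get @ H0 ⇒ 3
get @ H0 ⇒ 3
H0 returns (576, 3)
H1 returns (576, 3)
H2 returns [(576, 3)]
H3 returns ([(576, 3)], (9))
= ([(576, 3)], (9))

Answer: 3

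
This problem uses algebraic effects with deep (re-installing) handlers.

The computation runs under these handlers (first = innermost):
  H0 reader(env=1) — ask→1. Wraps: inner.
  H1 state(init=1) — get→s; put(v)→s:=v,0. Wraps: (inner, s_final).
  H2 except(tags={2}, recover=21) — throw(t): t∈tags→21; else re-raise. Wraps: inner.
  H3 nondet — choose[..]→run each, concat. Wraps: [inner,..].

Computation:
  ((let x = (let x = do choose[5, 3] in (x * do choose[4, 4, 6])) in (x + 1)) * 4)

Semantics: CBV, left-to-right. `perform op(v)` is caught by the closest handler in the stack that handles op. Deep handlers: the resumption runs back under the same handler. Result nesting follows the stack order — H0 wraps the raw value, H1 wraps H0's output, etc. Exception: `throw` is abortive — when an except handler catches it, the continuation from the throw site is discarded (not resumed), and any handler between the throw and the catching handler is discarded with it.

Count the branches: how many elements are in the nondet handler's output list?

Working:
choose[5, 3] @ H3
  branch[0] choose=5:
    choose[4, 4, 6] @ H3
      branch[0] choose=4:
        H0 returns 84
        H1 returns (84, 1)
        H2 returns (84, 1)
        H3 returns [(84, 1)]
      branch[1] choose=4:
        H0 returns 84
        H1 returns (84, 1)
        H2 returns (84, 1)
        H3 returns [(84, 1)]
      branch[2] choose=6:
        H0 returns 124
        H1 returns (124, 1)
        H2 returns (124, 1)
        H3 returns [(124, 1)]
  branch[1] choose=3:
    choose[4, 4, 6] @ H3
      branch[0] choose=4:
        H0 returns 52
        H1 returns (52, 1)
        H2 returns (52, 1)
        H3 returns [(52, 1)]
      branch[1] choose=4:
        H0 returns 52
        H1 returns (52, 1)
        H2 returns (52, 1)
        H3 returns [(52, 1)]
      branch[2] choose=6:
        H0 returns 76
        H1 returns (76, 1)
        H2 returns (76, 1)
        H3 returns [(76, 1)]
= [(84, 1), (84, 1), (124, 1), (52, 1), (52, 1), (76, 1)]

Answer: 6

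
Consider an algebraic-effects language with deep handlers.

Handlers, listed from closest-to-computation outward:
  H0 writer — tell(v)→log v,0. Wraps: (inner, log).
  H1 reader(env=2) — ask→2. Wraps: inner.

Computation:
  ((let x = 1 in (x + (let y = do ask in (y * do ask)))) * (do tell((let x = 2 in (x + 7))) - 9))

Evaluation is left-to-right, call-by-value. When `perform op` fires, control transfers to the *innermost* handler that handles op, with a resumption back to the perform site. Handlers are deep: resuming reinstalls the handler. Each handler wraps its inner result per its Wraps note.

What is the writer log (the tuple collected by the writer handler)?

Answer: (9)

Step-by-step:
ask @ H1 ⇒ 2
ask @ H1 ⇒ 2
tell(9) @ H0 ⇒ log+=9
H0 returns (-45, (9))
H1 returns (-45, (9))
= (-45, (9))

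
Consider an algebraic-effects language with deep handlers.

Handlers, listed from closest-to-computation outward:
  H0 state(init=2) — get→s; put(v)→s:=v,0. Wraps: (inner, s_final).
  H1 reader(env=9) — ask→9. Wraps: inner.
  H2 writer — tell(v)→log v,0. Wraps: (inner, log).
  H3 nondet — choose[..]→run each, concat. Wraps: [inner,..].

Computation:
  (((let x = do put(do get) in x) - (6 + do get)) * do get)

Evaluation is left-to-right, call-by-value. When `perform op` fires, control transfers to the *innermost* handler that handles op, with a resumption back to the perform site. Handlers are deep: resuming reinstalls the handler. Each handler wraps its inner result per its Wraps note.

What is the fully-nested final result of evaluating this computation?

Answer: [((-16, 2), ())]

Step-by-step:
get @ H0 ⇒ 2
put(2) @ H0 ⇒ s:=2
get @ H0 ⇒ 2
get @ H0 ⇒ 2
H0 returns (-16, 2)
H1 returns (-16, 2)
H2 returns ((-16, 2), ())
H3 returns [((-16, 2), ())]
= [((-16, 2), ())]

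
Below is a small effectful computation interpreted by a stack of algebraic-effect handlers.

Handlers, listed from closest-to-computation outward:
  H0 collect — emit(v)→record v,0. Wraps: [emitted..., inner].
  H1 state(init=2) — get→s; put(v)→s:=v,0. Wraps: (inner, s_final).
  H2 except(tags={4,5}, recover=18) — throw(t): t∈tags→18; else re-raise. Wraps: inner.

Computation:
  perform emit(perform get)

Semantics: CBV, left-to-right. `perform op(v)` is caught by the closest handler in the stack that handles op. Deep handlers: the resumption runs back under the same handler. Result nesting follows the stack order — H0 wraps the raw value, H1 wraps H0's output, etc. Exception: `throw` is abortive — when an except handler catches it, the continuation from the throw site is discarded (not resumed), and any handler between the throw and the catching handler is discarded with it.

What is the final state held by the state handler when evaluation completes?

Answer: 2

Working:
get @ H1 ⇒ 2
emit(2) @ H0 ⇒ out+=2
H0 returns [2, 0]
H1 returns ([2, 0], 2)
H2 returns ([2, 0], 2)
= ([2, 0], 2)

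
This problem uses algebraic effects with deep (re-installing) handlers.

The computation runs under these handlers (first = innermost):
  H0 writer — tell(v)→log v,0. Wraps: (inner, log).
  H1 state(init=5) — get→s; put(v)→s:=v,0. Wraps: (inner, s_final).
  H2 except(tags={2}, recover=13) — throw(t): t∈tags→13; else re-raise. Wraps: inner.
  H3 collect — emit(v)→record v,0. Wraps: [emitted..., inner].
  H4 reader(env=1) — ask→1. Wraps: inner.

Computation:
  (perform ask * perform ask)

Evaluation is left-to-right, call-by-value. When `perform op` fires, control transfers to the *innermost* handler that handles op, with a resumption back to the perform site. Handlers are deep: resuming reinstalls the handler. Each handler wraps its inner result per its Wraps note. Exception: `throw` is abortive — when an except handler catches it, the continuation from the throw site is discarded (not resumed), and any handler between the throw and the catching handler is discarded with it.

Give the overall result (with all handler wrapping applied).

Answer: [((1, ()), 5)]

Evaluation trace:
ask @ H4 ⇒ 1
ask @ H4 ⇒ 1
H0 returns (1, ())
H1 returns ((1, ()), 5)
H2 returns ((1, ()), 5)
H3 returns [((1, ()), 5)]
H4 returns [((1, ()), 5)]
= [((1, ()), 5)]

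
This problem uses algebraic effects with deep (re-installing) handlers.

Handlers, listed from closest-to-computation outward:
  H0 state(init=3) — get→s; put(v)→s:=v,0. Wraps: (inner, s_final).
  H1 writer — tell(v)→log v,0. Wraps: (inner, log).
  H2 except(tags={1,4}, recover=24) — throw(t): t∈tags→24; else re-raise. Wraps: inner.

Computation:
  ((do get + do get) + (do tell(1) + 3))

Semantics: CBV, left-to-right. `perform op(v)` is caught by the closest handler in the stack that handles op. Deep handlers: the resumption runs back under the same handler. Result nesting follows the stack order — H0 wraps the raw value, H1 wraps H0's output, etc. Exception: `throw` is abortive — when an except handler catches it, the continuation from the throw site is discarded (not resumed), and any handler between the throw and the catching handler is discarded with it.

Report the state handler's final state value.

Answer: 3

Step-by-step:
get @ H0 ⇒ 3
get @ H0 ⇒ 3
tell(1) @ H1 ⇒ log+=1
H0 returns (9, 3)
H1 returns ((9, 3), (1))
H2 returns ((9, 3), (1))
= ((9, 3), (1))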